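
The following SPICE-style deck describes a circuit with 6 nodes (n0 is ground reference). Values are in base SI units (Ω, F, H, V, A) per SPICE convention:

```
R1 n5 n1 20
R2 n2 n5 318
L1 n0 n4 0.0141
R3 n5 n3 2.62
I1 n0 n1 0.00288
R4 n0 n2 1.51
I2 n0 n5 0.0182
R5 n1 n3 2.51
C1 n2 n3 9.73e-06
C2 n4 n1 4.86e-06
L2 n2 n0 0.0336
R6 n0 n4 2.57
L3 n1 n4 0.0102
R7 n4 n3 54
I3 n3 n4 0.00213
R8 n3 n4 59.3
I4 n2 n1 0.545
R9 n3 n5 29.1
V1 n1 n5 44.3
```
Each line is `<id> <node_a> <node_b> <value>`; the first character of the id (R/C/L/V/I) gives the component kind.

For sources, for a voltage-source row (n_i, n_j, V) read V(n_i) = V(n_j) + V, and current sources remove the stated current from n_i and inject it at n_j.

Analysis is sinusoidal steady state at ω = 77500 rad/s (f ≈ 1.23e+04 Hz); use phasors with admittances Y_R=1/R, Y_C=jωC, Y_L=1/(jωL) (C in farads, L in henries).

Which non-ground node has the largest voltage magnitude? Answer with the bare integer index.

5

Element admittances at ω=77500 rad/s:
  Y(R1) = 0.05000+0.000j S between n5,n1
  Y(R2) = 0.003145+0.000j S between n2,n5
  Y(L1) = 0.000-0.0009151j S between n0,n4
  Y(R3) = 0.3817+0.000j S between n5,n3
  I1: injects 0.00288 A into n1 (from n0)
  Y(R4) = 0.6623+0.000j S between n0,n2
  I2: injects 0.0182 A into n5 (from n0)
  Y(R5) = 0.3984+0.000j S between n1,n3
  Y(C1) = 0.000+0.7541j S between n2,n3
  Y(C2) = 0.000+0.3766j S between n4,n1
  Y(L2) = 0.000-0.0003840j S between n2,n0
  Y(R6) = 0.3891+0.000j S between n0,n4
  Y(L3) = 0.000-0.001265j S between n1,n4
  Y(R7) = 0.01852+0.000j S between n4,n3
  I3: injects 0.00213 A into n4 (from n3)
  Y(R8) = 0.01686+0.000j S between n3,n4
  I4: injects 0.545 A into n1 (from n2)
  Y(R9) = 0.03436+0.000j S between n3,n5
  V1: constraint V(n1)−V(n5) = 44.3
Assemble and solve the 6×6 MNA system:
  V(n1)=12.84-3.148j  V(n2)=-4.010-3.084j  V(n3)=-6.716-0.3974j  V(n4)=6.870+5.260j  V(n5)=-31.46-3.148j
  i(V1)=-12.61-1.145j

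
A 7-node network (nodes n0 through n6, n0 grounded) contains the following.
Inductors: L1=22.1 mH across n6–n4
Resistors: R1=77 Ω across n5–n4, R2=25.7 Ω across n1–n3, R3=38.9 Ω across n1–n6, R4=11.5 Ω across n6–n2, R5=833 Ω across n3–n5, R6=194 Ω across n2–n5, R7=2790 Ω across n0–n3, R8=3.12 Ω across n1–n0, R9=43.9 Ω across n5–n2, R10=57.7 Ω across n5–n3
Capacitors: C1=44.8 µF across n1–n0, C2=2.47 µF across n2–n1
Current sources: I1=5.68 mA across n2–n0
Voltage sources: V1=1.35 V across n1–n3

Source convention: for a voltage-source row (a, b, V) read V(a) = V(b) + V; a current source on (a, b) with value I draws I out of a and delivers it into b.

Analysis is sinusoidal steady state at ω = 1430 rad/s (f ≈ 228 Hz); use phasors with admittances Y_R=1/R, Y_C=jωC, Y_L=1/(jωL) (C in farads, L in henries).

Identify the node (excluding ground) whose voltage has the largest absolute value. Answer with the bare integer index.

3

Apply KCL at each of the 6 non-ground nodes and solve the resulting linear system.
Node n1: branches {R2, R3, C1, R8, C2, V1} → V_1 = -0.01557+0.003109j
Node n2: branches {R4, R6, R9, C2, I1} → V_2 = -0.6951+0.08578j
Node n3: branches {R2, R5, R7, R10, V1} → V_3 = -1.366+0.003109j
Node n4: branches {L1, R1} → V_4 = -0.6023-0.04024j
Node n5: branches {R1, R5, R6, R9, R10} → V_5 = -0.8838+0.03248j
Node n6: branches {L1, R3, R4} → V_6 = -0.5725+0.07530j
Source currents: i(V1)=-0.06195-0.0005432j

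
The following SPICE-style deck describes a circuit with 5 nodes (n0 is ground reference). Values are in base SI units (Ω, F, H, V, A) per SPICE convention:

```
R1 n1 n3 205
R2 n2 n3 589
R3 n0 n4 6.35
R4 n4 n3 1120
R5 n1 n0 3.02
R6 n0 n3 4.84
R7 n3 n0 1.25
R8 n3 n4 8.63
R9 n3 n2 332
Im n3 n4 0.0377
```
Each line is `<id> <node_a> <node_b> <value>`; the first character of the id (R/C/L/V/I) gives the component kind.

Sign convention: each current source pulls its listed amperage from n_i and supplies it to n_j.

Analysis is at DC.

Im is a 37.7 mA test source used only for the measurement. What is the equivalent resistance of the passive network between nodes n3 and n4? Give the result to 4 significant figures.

R_eq = 3.952 Ω

Element admittances at DC:
  Y(R1) = 0.004878 S between n1,n3
  Y(R2) = 0.001698 S between n2,n3
  Y(R3) = 0.1575 S between n0,n4
  Y(R4) = 0.0008929 S between n4,n3
  Y(R5) = 0.3311 S between n1,n0
  Y(R6) = 0.2066 S between n0,n3
  Y(R7) = 0.8000 S between n3,n0
  Y(R8) = 0.1159 S between n3,n4
  Y(R9) = 0.003012 S between n3,n2
  Im: injects 0.0377 A into n4 (from n3)
Assemble and solve the 4×4 MNA system:
  V(n1)=-0.0002914  V(n2)=-0.02007  V(n3)=-0.02007  V(n4)=0.1289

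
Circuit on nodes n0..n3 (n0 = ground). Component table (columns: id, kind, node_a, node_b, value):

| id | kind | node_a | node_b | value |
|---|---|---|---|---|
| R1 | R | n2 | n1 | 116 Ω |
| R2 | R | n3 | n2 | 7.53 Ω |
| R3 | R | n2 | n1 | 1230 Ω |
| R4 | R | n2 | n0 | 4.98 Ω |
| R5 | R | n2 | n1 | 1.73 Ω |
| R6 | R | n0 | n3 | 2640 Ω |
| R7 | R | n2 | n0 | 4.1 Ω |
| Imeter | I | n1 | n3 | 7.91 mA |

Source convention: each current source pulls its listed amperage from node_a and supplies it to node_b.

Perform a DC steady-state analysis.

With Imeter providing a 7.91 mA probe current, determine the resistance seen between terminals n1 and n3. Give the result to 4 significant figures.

R_eq = 9.211 Ω

Apply KCL at each of the 3 non-ground nodes and solve the resulting linear system.
Node n1: branches {R1, R3, R5, Imeter} → V_1 = -0.01352
Node n2: branches {R1, R2, R3, R4, R5, R7} → V_2 = -5.055e-05
Node n3: branches {R2, R6, Imeter} → V_3 = 0.05934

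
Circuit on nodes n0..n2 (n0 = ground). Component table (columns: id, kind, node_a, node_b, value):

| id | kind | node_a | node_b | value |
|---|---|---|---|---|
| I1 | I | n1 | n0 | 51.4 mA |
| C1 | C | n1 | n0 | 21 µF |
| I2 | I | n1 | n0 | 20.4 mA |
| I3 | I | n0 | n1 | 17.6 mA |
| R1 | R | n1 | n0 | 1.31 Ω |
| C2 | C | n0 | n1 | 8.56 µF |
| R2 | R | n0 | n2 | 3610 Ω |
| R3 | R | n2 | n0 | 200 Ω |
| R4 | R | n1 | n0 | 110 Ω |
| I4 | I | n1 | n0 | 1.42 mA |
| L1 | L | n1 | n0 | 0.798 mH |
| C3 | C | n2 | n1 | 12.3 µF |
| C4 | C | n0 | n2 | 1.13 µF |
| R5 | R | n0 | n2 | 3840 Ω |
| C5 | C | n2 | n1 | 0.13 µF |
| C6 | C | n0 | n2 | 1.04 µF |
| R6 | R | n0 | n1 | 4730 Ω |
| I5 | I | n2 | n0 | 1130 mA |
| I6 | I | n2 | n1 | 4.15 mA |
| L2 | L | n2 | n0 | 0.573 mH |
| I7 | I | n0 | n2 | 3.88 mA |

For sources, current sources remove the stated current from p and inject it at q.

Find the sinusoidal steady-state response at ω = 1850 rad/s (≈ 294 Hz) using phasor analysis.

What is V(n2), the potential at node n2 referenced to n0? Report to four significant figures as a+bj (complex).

Apply KCL at each of the 2 non-ground nodes and solve the resulting linear system.
Node n1: branches {I1, C1, I2, I3, R1, C2, R4, I4, L1, C3, C5, R6, I6} → V_1 = -0.01857-0.01462j
Node n2: branches {R2, R3, C3, C4, R5, C5, C6, I5, I6, L2, I7} → V_2 = -0.006985-1.233j

-0.006985-1.233j V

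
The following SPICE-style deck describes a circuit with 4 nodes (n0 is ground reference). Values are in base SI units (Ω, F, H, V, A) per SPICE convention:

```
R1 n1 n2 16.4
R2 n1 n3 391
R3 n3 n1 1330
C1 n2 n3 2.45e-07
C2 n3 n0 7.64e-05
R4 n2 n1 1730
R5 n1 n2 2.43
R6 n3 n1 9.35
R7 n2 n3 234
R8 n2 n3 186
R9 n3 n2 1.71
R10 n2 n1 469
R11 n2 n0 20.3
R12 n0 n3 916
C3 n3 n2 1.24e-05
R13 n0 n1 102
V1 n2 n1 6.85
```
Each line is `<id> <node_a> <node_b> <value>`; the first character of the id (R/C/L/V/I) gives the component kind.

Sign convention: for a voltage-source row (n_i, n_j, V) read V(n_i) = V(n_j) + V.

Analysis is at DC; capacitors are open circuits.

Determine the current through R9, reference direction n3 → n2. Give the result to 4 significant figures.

MNA unknowns: 3 node voltages V₁..V_3 plus 1 source current (V1)
R1: Y=0.06098 on G[1,2]
R2: Y=0.002558 on G[1,3]
R3: Y=0.0007519 on G[3,1]
C1: Y=0.000 on G[2,3]
C2: Y=0.000 on G[3,0]
R4: Y=0.0005780 on G[2,1]
R5: Y=0.4115 on G[1,2]
R6: Y=0.1070 on G[3,1]
R7: Y=0.004274 on G[2,3]
R8: Y=0.005376 on G[2,3]
R9: Y=0.5848 on G[3,2]
R10: Y=0.002132 on G[2,1]
R11: Y=0.04926 on G[2,0]
R12: Y=0.001092 on G[0,3]
C3: Y=0.000 on G[3,2]
R13: Y=0.009804 on G[0,1]
V1: row V2−V1=6.85, i_V1 at 2,1
solve → V1=-5.714, V2=1.136, V3=0.06394
aux → i_V1=-3.948

-0.6268 A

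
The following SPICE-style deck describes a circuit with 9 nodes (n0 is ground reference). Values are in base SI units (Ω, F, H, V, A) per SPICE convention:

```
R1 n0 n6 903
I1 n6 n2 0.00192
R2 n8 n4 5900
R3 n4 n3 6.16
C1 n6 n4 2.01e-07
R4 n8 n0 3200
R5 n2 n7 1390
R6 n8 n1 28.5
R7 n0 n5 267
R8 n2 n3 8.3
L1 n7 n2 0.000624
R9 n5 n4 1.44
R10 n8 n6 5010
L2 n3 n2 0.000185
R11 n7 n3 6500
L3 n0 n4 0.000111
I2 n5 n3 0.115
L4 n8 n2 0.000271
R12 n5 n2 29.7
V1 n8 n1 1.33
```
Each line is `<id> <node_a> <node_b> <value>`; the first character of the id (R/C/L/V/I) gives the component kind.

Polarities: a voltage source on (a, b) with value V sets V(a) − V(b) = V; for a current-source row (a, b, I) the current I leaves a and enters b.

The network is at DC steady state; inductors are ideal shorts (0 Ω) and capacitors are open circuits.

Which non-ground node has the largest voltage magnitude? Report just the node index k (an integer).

6

MNA unknowns: 8 node voltages V₁..V_8 plus 5 source currents (L1, L2, L3, L4, V1)
R1: Y=0.001107 on G[0,6]
I1: z[6]−=0.00192, z[2]+=0.00192
R2: Y=0.0001695 on G[8,4]
R3: Y=0.1623 on G[4,3]
C1: Y=0.000 on G[6,4]
R4: Y=0.0003125 on G[8,0]
R5: Y=0.0007194 on G[2,7]
R6: Y=0.03509 on G[8,1]
R7: Y=0.003745 on G[0,5]
R8: Y=0.1205 on G[2,3]
L1: row V7−V2=0, i_L1 at 7,2
R9: Y=0.6944 on G[5,4]
R10: Y=0.0001996 on G[8,6]
L2: row V3−V2=0, i_L2 at 3,2
R11: Y=0.0001538 on G[7,3]
L3: row V0−V4=0, i_L3 at 0,4
I2: z[5]−=0.115, z[3]+=0.115
L4: row V8−V2=0, i_L4 at 8,2
R12: Y=0.03367 on G[5,2]
V1: row V8−V1=1.33, i_V1 at 8,1
solve → V1=-0.7594, V2=0.5706, V3=0.5706, V4=0.000, V5=-0.1309, V6=-1.382, V7=0.5706, V8=0.5706
aux → i_L1=0.000, i_L2=0.02236, i_L3=-0.001842, i_L4=-0.0006648, i_V1=-0.04667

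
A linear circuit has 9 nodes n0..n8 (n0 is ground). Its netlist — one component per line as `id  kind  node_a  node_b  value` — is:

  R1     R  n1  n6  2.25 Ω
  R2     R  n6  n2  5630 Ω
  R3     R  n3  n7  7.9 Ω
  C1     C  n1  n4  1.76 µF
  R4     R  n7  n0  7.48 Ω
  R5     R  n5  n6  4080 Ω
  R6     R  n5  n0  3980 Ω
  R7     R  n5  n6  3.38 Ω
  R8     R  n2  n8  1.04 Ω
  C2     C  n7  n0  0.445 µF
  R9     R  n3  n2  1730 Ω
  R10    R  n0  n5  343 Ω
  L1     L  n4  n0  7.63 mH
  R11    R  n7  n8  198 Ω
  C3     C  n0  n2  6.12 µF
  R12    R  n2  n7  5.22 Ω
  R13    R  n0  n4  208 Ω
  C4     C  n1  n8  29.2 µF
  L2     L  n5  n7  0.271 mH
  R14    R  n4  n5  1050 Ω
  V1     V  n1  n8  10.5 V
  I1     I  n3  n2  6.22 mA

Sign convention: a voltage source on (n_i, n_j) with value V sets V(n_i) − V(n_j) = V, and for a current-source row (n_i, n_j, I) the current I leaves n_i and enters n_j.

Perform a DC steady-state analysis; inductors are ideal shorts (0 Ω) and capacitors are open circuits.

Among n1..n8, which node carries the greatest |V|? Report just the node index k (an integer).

Apply KCL at each of the 8 non-ground nodes and solve the resulting linear system.
Node n1: branches {R1, C1, C4, V1} → V_1 = 5.074
Node n2: branches {R2, R8, R9, C3, R12, I1} → V_2 = -4.515
Node n3: branches {R3, R9, I1} → V_3 = -0.06944
Node n4: branches {C1, L1, R13, R14} → V_4 = 0.000
Node n5: branches {R5, R6, R7, R10, L2, R14} → V_5 = 0.000
Node n6: branches {R1, R2, R5, R7} → V_6 = 3.044
Node n7: branches {R3, R4, C2, R11, R12, L2} → V_7 = 0.000
Node n8: branches {R8, R11, C4, V1} → V_8 = -5.426
Source currents: i(L1)=0.000, i(L2)=0.9012, i(V1)=-0.9026

8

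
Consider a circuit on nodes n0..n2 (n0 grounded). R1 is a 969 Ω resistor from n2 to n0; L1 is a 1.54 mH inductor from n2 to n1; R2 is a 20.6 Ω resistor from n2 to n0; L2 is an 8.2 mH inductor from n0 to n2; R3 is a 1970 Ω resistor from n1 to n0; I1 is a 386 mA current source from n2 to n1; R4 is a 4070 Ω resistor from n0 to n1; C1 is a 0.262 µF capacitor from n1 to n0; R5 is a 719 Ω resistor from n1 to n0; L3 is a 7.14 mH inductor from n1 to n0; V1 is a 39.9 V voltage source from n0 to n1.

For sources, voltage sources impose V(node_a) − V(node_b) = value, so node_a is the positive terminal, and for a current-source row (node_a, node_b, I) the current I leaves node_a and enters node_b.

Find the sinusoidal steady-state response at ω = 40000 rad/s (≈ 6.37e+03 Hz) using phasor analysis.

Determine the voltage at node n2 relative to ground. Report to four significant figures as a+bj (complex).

MNA unknowns: 2 node voltages V₁..V_2 plus 1 source current (V1)
R1: Y=0.001032+0.000j on G[2,0]
L1: Y=0.000-0.01623j on G[2,1]
R2: Y=0.04854+0.000j on G[2,0]
L2: Y=0.000-0.003049j on G[0,2]
R3: Y=0.0005076+0.000j on G[1,0]
I1: z[2]−=0.386, z[1]+=0.386
R4: Y=0.0002457+0.000j on G[0,1]
C1: Y=0.000+0.01048j on G[1,0]
R5: Y=0.001391+0.000j on G[1,0]
L3: Y=0.000-0.003501j on G[1,0]
V1: row V0−V1=39.9, i_V1 at 0,1
solve → V1=-39.90+0.000j, V2=-11.18+8.718j
aux → i_V1=-0.6131+0.1878j

-11.18+8.718j V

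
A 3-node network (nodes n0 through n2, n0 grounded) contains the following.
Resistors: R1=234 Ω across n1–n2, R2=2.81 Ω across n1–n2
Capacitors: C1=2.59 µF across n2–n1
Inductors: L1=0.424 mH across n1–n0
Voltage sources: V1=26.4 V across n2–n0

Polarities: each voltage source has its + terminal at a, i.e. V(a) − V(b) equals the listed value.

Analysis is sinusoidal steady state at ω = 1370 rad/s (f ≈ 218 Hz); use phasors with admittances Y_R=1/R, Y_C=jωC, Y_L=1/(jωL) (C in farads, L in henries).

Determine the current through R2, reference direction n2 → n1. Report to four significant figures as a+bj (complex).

9.018-1.890j A

Element admittances at ω=1370 rad/s:
  Y(R1) = 0.004274+0.000j S between n1,n2
  Y(R2) = 0.3559+0.000j S between n1,n2
  Y(C1) = 0.000+0.003548j S between n2,n1
  Y(L1) = 0.000-1.722j S between n1,n0
  V1: constraint V(n2)−V(n0) = 26.4
Assemble and solve the 3×3 MNA system:
  V(n1)=1.059+5.312j  V(n2)=26.40+0.000j
  i(V1)=-9.145+1.823j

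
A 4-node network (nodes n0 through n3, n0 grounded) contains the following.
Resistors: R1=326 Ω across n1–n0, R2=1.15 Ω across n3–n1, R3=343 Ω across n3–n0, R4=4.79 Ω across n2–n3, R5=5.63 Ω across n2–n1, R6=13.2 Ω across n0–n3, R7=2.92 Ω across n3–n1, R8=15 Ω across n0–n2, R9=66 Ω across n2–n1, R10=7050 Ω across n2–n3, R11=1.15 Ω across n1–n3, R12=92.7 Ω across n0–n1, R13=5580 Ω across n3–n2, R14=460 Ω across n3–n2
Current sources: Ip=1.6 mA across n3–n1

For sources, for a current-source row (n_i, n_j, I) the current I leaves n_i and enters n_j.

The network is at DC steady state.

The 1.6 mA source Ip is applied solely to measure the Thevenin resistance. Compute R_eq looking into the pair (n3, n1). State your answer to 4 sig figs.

R_eq = 0.4550 Ω

Apply KCL at each of the 3 non-ground nodes and solve the resulting linear system.
Node n1: branches {R1, R2, R5, R7, R9, R11, R12, Ip} → V_1 = 0.0005279
Node n2: branches {R4, R5, R8, R9, R10, R13, R14} → V_2 = 0.0001264
Node n3: branches {R2, R3, R4, R6, R7, R10, R11, R13, R14, Ip} → V_3 = -0.0002001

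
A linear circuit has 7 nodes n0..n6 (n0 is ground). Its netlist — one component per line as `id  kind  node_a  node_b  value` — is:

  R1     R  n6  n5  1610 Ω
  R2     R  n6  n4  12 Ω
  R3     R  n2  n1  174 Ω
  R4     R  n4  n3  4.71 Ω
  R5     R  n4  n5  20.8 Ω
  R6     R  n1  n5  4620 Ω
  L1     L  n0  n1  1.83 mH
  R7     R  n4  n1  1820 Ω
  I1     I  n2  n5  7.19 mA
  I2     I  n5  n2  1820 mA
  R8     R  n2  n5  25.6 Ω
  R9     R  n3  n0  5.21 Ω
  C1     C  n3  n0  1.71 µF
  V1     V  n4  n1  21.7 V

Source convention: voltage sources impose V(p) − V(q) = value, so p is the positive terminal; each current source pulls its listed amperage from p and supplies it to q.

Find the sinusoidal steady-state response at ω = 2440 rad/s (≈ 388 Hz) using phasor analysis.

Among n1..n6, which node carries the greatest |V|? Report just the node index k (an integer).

Element admittances at ω=2440 rad/s:
  Y(R1) = 0.0006211+0.000j S between n6,n5
  Y(R2) = 0.08333+0.000j S between n6,n4
  Y(R3) = 0.005747+0.000j S between n2,n1
  Y(R4) = 0.2123+0.000j S between n4,n3
  Y(R5) = 0.04808+0.000j S between n4,n5
  Y(R6) = 0.0002165+0.000j S between n1,n5
  Y(L1) = 0.000-0.2240j S between n0,n1
  Y(R7) = 0.0005495+0.000j S between n4,n1
  I1: injects 0.00719 A into n5 (from n2)
  I2: injects 1.82 A into n2 (from n5)
  Y(R8) = 0.03906+0.000j S between n2,n5
  Y(R9) = 0.1919+0.000j S between n3,n0
  Y(C1) = 0.000+0.004172j S between n3,n0
  V1: constraint V(n4)−V(n1) = 21.7
Assemble and solve the 7×7 MNA system:
  V(n1)=-3.595-8.192j  V(n2)=50.19-8.192j  V(n3)=9.463-4.400j  V(n4)=18.10-8.192j  V(n5)=11.69-8.192j  V(n6)=18.06-8.192j
  i(V1)=-2.159+0.8051j

2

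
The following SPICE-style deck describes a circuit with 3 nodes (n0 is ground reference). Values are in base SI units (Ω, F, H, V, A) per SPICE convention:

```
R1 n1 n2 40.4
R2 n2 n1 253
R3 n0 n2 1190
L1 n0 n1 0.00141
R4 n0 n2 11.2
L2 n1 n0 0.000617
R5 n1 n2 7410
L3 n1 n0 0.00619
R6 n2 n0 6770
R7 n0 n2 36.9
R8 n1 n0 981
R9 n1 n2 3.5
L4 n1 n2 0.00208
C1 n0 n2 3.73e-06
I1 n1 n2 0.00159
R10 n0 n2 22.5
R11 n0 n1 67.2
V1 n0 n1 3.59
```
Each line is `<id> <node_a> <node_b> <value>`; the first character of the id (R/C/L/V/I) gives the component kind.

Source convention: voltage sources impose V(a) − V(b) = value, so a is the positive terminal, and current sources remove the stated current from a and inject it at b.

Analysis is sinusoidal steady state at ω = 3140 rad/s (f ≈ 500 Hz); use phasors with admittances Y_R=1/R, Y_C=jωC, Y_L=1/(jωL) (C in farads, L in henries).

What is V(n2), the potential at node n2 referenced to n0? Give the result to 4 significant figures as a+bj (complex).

-2.490+0.4147j V

Apply KCL at each of the 2 non-ground nodes and solve the resulting linear system.
Node n1: branches {R1, R2, L1, L2, R5, L3, R8, R9, L4, I1, R11, V1} → V_1 = -3.590+0.000j
Node n2: branches {R1, R2, R3, R4, R5, R6, R7, R9, L4, C1, I1, R10} → V_2 = -2.490+0.4147j
Source currents: i(V1)=-0.4649+2.887j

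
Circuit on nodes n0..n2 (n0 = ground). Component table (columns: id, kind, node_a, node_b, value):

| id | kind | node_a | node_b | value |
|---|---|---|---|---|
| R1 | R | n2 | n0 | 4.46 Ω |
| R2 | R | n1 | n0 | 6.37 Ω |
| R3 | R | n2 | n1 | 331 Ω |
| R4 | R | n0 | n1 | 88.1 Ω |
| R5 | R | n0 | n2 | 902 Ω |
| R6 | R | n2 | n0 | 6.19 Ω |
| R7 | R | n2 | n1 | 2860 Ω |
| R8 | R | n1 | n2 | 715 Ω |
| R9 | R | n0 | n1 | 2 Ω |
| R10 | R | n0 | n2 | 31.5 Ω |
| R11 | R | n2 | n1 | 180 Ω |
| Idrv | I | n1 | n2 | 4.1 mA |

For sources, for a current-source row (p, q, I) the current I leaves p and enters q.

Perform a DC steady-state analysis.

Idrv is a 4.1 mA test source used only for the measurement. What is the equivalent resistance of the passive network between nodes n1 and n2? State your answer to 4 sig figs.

Apply KCL at each of the 2 non-ground nodes and solve the resulting linear system.
Node n1: branches {R2, R3, R4, R7, R8, R9, R11, Idrv} → V_1 = -0.005898
Node n2: branches {R1, R3, R5, R6, R7, R8, R10, R11, Idrv} → V_2 = 0.009416

R_eq = 3.735 Ω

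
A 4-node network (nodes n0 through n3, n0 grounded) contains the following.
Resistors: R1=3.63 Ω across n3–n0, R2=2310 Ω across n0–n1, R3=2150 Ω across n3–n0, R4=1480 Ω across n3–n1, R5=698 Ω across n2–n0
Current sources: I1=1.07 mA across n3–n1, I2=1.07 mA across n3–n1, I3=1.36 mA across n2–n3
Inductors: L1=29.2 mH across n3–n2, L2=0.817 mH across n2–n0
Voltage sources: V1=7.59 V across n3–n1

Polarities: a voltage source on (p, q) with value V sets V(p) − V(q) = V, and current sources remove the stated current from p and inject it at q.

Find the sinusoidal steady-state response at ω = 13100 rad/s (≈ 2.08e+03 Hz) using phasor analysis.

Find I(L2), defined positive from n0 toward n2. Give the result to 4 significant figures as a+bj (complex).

Apply KCL at each of the 3 non-ground nodes and solve the resulting linear system.
Node n1: branches {I1, I2, R2, R4, V1} → V_1 = -7.573+0.0001554j
Node n2: branches {I3, L1, L2, R5} → V_2 = 0.0002426-0.01416j
Node n3: branches {R1, I1, I2, I3, R3, R4, L1, V1} → V_3 = 0.01667+0.0001554j
Source currents: i(V1)=-0.01055+6.728e-08j

0.001323+2.267e-05j A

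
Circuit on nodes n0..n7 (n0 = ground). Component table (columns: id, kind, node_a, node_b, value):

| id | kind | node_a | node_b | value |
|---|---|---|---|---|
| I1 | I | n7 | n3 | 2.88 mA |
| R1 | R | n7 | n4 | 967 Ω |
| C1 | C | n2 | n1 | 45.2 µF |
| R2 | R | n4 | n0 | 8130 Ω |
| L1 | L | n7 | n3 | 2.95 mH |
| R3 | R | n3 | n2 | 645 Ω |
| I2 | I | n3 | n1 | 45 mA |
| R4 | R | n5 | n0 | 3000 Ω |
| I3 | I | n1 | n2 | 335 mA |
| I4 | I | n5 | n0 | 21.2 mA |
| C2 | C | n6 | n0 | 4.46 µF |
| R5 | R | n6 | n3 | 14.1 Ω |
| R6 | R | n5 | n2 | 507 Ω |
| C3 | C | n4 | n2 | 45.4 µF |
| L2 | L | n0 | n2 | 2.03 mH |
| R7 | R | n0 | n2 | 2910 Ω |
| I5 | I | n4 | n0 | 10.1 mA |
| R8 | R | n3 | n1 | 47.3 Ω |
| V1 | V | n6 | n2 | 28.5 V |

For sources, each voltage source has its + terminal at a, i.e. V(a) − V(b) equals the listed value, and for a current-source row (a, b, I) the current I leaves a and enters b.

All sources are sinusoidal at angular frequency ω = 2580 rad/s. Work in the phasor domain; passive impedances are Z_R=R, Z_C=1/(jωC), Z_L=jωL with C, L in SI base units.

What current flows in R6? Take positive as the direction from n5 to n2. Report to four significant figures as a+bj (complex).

MNA unknowns: 7 node voltages V₁..V_7 plus 1 source current (V1)
I1: z[7]−=0.00288, z[3]+=0.00288
R1: Y=0.001034+0.000j on G[7,4]
C1: Y=0.000+0.1166j on G[2,1]
R2: Y=0.0001230+0.000j on G[4,0]
L1: Y=0.000-0.1314j on G[7,3]
R3: Y=0.001550+0.000j on G[3,2]
I2: z[3]−=0.045, z[1]+=0.045
R4: Y=0.0003333+0.000j on G[5,0]
I3: z[1]−=0.335, z[2]+=0.335
I4: z[5]−=0.0212, z[0]+=0.0212
C2: Y=0.000+0.01151j on G[6,0]
R5: Y=0.07092+0.000j on G[6,3]
R6: Y=0.001972+0.000j on G[5,2]
C3: Y=0.000+0.1171j on G[4,2]
L2: Y=0.000-0.1909j on G[0,2]
R7: Y=0.0003436+0.000j on G[0,2]
I5: z[4]−=0.0101, z[0]+=0.0101
R8: Y=0.02114+0.000j on G[3,1]
V1: row V6−V2=28.5, i_V1 at 6,2
solve → V1=2.006-1.438j, V2=1.827-0.1650j, V3=22.75-0.4485j, V4=1.824-0.2616j, V5=-7.632-0.1412j, V6=30.33-0.1650j, V7=22.74-0.6350j
aux → i_V1=-0.5395-0.3691j

-0.01866+4.705e-05j A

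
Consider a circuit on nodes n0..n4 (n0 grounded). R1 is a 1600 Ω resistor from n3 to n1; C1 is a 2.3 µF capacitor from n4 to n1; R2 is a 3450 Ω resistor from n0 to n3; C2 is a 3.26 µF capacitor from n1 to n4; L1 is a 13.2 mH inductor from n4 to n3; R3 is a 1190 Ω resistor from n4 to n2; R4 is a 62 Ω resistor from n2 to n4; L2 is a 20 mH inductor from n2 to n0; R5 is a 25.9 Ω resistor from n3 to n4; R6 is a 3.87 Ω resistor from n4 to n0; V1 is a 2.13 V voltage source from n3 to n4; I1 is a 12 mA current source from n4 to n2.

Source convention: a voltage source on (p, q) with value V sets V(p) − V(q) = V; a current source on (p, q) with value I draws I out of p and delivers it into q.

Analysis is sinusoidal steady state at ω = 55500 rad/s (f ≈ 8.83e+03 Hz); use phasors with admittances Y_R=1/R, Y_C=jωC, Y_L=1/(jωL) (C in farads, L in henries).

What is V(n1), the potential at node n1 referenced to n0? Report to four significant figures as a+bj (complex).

Apply KCL at each of the 4 non-ground nodes and solve the resulting linear system.
Node n1: branches {R1, C1, C2} → V_1 = -0.002516-0.001868j
Node n2: branches {R3, R4, L2, I1} → V_2 = 0.7025+0.03974j
Node n3: branches {R1, R2, L1, R5, V1} → V_3 = 2.127+0.002447j
Node n4: branches {C1, C2, L1, R3, R4, R5, R6, V1, I1} → V_4 = -0.002525+0.002447j
Source currents: i(V1)=-0.08419+0.002904j

-0.002516-0.001868j V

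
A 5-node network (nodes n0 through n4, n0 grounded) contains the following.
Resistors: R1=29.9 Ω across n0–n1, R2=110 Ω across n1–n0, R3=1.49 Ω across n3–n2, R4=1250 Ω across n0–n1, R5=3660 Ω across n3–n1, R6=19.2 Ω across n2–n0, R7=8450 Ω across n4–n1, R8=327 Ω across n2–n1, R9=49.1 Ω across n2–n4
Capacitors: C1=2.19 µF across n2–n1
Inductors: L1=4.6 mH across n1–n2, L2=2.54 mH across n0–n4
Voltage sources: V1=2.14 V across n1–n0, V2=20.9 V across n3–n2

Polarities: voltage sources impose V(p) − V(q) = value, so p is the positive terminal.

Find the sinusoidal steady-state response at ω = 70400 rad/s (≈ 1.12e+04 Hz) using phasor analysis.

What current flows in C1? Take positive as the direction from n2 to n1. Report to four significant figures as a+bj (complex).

-0.1142-0.03284j A

MNA unknowns: 4 node voltages V₁..V_4 plus 2 source currents (V1, V2)
R1: Y=0.03344+0.000j on G[0,1]
R2: Y=0.009091+0.000j on G[1,0]
R3: Y=0.6711+0.000j on G[3,2]
C1: Y=0.000+0.1542j on G[2,1]
R4: Y=0.0008000+0.000j on G[0,1]
R5: Y=0.0002732+0.000j on G[3,1]
R6: Y=0.05208+0.000j on G[2,0]
R7: Y=0.0001183+0.000j on G[4,1]
L1: Y=0.000-0.003088j on G[1,2]
R8: Y=0.003058+0.000j on G[2,1]
L2: Y=0.000-0.005592j on G[0,4]
R9: Y=0.02037+0.000j on G[2,4]
V1: row V1−V0=2.14, i_V1 at 1,0
V2: row V3−V2=20.9, i_V2 at 3,2
solve → V1=2.140+0.000j, V2=1.927+0.7405j, V3=22.83+0.7405j, V4=1.607+1.175j
aux → i_V1=-0.1997-0.02958j, i_V2=-14.03-0.0002023j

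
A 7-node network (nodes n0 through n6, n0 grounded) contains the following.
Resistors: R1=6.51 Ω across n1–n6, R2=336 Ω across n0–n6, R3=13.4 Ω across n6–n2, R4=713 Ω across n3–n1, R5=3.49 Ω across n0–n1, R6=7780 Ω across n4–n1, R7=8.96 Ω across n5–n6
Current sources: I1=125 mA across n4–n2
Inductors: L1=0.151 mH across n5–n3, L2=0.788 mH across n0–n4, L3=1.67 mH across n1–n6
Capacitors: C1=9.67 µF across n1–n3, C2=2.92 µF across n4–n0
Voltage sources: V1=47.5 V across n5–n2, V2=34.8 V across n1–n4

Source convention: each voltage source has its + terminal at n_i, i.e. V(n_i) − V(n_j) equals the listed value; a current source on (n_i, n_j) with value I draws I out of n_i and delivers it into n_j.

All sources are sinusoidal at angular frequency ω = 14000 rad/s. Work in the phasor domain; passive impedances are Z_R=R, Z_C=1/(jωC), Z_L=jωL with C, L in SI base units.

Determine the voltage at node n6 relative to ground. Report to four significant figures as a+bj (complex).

-6.960-11.30j V

MNA unknowns: 6 node voltages V₁..V_6 plus 2 source currents (V1, V2)
R1: Y=0.1536+0.000j on G[1,6]
R2: Y=0.002976+0.000j on G[0,6]
R3: Y=0.07463+0.000j on G[6,2]
I1: z[4]−=0.125, z[2]+=0.125
R4: Y=0.001403+0.000j on G[3,1]
R5: Y=0.2865+0.000j on G[0,1]
L1: Y=0.000-0.4730j on G[5,3]
C1: Y=0.000+0.1354j on G[1,3]
C2: Y=0.000+0.04088j on G[4,0]
R6: Y=0.0001285+0.000j on G[4,1]
R7: Y=0.1116+0.000j on G[5,6]
L2: Y=0.000-0.09065j on G[0,4]
L3: Y=0.000-0.04277j on G[1,6]
V1: row V5−V2=47.5, i_V1 at 5,2
V2: row V1−V4=34.8, i_V2 at 1,4
solve → V1=1.069-5.741j, V2=-43.44-14.22j, V3=5.213-17.64j, V4=-33.73-5.741j, V5=4.062-14.22j, V6=-6.960-11.30j
aux → i_V1=-2.847-0.2181j, i_V2=-0.1652+1.679j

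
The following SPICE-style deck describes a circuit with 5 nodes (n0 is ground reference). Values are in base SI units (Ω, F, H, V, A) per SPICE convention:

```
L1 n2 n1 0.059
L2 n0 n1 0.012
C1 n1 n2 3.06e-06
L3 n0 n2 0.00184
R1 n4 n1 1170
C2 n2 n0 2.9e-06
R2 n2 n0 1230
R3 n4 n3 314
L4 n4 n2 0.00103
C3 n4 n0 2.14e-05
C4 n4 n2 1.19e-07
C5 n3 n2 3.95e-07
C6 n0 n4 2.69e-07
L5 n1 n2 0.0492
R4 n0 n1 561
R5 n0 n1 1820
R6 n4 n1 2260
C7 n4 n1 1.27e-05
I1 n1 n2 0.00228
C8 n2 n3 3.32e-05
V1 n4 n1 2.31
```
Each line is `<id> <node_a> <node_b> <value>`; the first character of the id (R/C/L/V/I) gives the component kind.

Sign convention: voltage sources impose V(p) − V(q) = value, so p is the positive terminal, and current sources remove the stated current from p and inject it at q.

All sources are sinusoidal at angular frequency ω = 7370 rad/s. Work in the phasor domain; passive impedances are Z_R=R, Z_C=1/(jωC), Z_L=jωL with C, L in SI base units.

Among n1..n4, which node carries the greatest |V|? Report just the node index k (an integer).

1

MNA unknowns: 4 node voltages V₁..V_4 plus 1 source current (V1)
L1: Y=0.000-0.002300j on G[2,1]
L2: Y=0.000-0.01131j on G[0,1]
C1: Y=0.000+0.02255j on G[1,2]
L3: Y=0.000-0.07374j on G[0,2]
R1: Y=0.0008547+0.000j on G[4,1]
C2: Y=0.000+0.02137j on G[2,0]
R2: Y=0.0008130+0.000j on G[2,0]
R3: Y=0.003185+0.000j on G[4,3]
L4: Y=0.000-0.1317j on G[4,2]
C3: Y=0.000+0.1577j on G[4,0]
C4: Y=0.000+0.0008770j on G[4,2]
C5: Y=0.000+0.002911j on G[3,2]
C6: Y=0.000+0.001983j on G[0,4]
L5: Y=0.000-0.002758j on G[1,2]
R4: Y=0.001783+0.000j on G[0,1]
R5: Y=0.0005495+0.000j on G[0,1]
R6: Y=0.0004425+0.000j on G[4,1]
C7: Y=0.000+0.09360j on G[4,1]
I1: z[1]−=0.00228, z[2]+=0.00228
C8: Y=0.000+0.2447j on G[2,3]
V1: row V4−V1=2.31, i_V1 at 4,1
solve → V1=-2.427-0.04558j, V2=0.1640-0.02363j, V3=0.1637-0.02001j, V4=-0.1173-0.04558j
aux → i_V1=-0.006508-0.2342j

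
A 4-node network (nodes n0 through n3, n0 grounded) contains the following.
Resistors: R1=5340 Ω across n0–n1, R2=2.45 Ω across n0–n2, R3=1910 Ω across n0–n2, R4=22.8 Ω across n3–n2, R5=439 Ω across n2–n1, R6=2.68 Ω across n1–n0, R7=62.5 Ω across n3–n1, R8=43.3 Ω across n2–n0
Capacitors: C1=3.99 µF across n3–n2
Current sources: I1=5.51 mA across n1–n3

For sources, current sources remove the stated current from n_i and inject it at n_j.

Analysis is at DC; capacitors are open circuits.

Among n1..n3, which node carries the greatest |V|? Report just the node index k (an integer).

3

Apply KCL at each of the 3 non-ground nodes and solve the resulting linear system.
Node n1: branches {R1, R5, R6, R7, I1} → V_1 = -0.01011
Node n2: branches {R2, R3, R4, R5, C1, R8} → V_2 = 0.008739
Node n3: branches {R4, C1, R7, I1} → V_3 = 0.09575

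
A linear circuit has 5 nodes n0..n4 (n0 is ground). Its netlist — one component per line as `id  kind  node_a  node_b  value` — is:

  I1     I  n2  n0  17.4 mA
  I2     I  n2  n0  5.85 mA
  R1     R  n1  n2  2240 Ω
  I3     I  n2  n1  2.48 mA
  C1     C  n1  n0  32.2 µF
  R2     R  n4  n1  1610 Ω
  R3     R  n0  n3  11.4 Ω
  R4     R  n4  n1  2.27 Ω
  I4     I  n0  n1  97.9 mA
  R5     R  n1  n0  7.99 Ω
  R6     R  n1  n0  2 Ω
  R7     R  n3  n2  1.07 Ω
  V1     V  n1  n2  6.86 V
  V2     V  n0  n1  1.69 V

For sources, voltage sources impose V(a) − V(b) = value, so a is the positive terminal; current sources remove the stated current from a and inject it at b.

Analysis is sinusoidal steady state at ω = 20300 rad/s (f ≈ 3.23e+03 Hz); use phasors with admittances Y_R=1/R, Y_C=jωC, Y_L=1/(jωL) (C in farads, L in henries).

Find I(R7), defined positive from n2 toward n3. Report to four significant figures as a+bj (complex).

-0.6856+0.000j A

MNA unknowns: 4 node voltages V₁..V_4 plus 2 source currents (V1, V2)
I1: z[2]−=0.0174, z[0]+=0.0174
I2: z[2]−=0.00585, z[0]+=0.00585
R1: Y=0.0004464+0.000j on G[1,2]
I3: z[2]−=0.00248, z[1]+=0.00248
C1: Y=0.000+0.6537j on G[1,0]
R2: Y=0.0006211+0.000j on G[4,1]
R3: Y=0.08772+0.000j on G[0,3]
R4: Y=0.4405+0.000j on G[4,1]
I4: z[0]−=0.0979, z[1]+=0.0979
R5: Y=0.1252+0.000j on G[1,0]
R6: Y=0.5000+0.000j on G[1,0]
R7: Y=0.9346+0.000j on G[3,2]
V1: row V1−V2=6.86, i_V1 at 1,2
V2: row V0−V1=1.69, i_V2 at 0,1
solve → V1=-1.690+0.000j, V2=-8.550+0.000j, V3=-7.816+0.000j, V4=-1.690+0.000j
aux → i_V1=-0.6630+0.000j, i_V2=-1.817-1.105j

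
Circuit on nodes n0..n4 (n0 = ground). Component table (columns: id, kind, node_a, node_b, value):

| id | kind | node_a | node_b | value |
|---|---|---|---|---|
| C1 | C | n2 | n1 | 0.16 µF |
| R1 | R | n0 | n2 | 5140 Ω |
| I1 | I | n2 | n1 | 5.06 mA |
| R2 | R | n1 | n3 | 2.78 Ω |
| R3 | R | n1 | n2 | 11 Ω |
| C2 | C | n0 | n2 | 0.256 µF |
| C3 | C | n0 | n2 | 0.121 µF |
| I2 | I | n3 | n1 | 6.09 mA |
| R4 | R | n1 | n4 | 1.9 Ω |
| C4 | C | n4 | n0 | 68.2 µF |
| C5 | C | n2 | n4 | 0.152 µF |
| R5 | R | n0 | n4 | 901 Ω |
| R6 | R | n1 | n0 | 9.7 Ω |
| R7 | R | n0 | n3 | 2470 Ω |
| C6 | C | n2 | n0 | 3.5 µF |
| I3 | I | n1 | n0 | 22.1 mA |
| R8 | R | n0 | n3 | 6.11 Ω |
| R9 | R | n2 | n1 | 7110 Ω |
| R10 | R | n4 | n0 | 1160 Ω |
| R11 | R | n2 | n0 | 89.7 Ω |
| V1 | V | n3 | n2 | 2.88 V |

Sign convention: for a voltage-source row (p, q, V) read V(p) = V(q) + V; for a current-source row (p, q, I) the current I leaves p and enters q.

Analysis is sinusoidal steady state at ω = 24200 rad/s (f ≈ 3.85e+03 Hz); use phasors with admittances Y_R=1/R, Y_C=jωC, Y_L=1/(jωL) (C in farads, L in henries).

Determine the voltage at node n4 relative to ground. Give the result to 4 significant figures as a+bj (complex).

0.06095+0.02029j V

Apply KCL at each of the 4 non-ground nodes and solve the resulting linear system.
Node n1: branches {C1, I1, R2, R3, I2, R4, R6, I3, R9} → V_1 = 0.001206+0.2283j
Node n2: branches {C1, R1, I1, R3, C2, C3, C5, C6, R9, R11, V1} → V_2 = -2.340+0.5435j
Node n3: branches {R2, I2, R7, R8, V1} → V_3 = 0.5405+0.5435j
Node n4: branches {R4, C4, C5, R5, R10} → V_4 = 0.06095+0.02029j
Source currents: i(V1)=-0.2887-0.2025j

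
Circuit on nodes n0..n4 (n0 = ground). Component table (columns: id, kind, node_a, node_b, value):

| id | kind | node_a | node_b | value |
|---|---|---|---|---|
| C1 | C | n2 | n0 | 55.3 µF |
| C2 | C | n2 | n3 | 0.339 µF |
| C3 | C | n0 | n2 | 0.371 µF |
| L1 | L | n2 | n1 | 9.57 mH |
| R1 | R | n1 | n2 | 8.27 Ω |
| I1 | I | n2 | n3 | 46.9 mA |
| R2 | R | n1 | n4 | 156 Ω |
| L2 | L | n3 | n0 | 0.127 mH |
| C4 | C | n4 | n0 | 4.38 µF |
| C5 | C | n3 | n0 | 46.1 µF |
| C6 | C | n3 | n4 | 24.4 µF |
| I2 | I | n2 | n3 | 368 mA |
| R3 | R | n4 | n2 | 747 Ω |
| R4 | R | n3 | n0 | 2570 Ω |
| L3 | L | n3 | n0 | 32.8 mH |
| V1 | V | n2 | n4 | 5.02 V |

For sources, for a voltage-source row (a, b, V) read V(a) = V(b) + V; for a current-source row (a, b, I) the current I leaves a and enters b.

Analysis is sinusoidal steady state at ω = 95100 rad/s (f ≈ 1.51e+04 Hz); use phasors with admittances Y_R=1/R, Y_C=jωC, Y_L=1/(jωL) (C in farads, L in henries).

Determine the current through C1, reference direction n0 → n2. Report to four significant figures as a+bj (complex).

0.1949-6.996j A

MNA unknowns: 4 node voltages V₁..V_4 plus 1 source current (V1)
C1: Y=0.000+5.259j on G[2,0]
C2: Y=0.000+0.03224j on G[2,3]
C3: Y=0.000+0.03528j on G[0,2]
L1: Y=0.000-0.001099j on G[2,1]
R1: Y=0.1209+0.000j on G[1,2]
I1: z[2]−=0.0469, z[3]+=0.0469
R2: Y=0.006410+0.000j on G[1,4]
L2: Y=0.000-0.08280j on G[3,0]
C4: Y=0.000+0.4165j on G[4,0]
C5: Y=0.000+4.384j on G[3,0]
C6: Y=0.000+2.320j on G[3,4]
I2: z[2]−=0.368, z[3]+=0.368
R3: Y=0.001339+0.000j on G[4,2]
R4: Y=0.0003891+0.000j on G[3,0]
L3: Y=0.000-0.0003206j on G[3,0]
V1: row V2−V4=5.02, i_V1 at 2,4
solve → V1=1.078+0.03488j, V2=1.330+0.03706j, V3=-1.280-0.04933j, V4=-3.690+0.03706j
aux → i_V1=-0.2532-7.128j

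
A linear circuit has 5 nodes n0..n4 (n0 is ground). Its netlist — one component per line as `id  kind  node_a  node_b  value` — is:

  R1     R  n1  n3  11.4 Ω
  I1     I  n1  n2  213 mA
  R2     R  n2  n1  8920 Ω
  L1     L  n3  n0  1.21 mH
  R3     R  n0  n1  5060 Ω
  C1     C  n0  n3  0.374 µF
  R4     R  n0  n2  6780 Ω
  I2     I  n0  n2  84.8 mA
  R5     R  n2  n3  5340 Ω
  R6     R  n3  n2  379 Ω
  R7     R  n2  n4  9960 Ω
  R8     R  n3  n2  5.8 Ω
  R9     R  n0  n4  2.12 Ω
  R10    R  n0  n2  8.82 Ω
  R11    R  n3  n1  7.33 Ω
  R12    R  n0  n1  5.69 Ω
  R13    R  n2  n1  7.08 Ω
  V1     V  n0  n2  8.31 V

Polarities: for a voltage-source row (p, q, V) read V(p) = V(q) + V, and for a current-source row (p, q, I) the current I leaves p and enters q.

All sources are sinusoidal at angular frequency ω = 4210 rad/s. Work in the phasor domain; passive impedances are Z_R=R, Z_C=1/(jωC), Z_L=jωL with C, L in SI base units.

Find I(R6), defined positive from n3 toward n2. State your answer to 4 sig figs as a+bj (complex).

0.009474-0.007909j A

Element admittances at ω=4210 rad/s:
  Y(R1) = 0.08772+0.000j S between n1,n3
  I1: injects 0.213 A into n2 (from n1)
  Y(R2) = 0.0001121+0.000j S between n2,n1
  Y(L1) = 0.000-0.1963j S between n3,n0
  Y(R3) = 0.0001976+0.000j S between n0,n1
  Y(C1) = 0.000+0.001575j S between n0,n3
  Y(R4) = 0.0001475+0.000j S between n0,n2
  I2: injects 0.0848 A into n2 (from n0)
  Y(R5) = 0.0001873+0.000j S between n2,n3
  Y(R6) = 0.002639+0.000j S between n3,n2
  Y(R7) = 0.0001004+0.000j S between n2,n4
  Y(R8) = 0.1724+0.000j S between n3,n2
  Y(R9) = 0.4717+0.000j S between n0,n4
  Y(R10) = 0.1134+0.000j S between n0,n2
  Y(R11) = 0.1364+0.000j S between n3,n1
  Y(R12) = 0.1757+0.000j S between n0,n1
  Y(R13) = 0.1412+0.000j S between n2,n1
  V1: constraint V(n0)−V(n2) = 8.31
Assemble and solve the 5×5 MNA system:
  V(n1)=-4.517-1.241j  V(n2)=-8.310+0.000j  V(n3)=-4.720-2.998j  V(n4)=-0.001768+0.000j
  i(V1)=-2.407+0.7007j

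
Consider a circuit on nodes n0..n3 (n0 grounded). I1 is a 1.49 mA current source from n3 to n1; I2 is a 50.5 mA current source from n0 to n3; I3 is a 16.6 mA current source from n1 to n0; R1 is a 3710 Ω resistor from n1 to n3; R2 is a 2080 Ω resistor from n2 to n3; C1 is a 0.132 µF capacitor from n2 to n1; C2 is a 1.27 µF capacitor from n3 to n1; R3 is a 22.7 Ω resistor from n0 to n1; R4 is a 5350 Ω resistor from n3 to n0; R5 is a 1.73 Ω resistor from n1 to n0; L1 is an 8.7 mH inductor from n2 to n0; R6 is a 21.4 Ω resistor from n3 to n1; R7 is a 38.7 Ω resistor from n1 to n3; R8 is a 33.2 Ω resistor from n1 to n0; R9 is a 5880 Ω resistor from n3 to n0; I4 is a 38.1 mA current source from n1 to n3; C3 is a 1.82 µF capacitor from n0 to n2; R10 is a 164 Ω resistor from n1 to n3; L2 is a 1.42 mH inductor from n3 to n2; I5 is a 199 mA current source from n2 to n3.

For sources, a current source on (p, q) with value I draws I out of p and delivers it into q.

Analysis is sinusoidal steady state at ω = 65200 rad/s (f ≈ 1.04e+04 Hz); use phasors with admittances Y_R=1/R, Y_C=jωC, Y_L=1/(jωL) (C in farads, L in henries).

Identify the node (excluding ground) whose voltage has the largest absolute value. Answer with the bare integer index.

3

Element admittances at ω=65200 rad/s:
  I1: injects 0.00149 A into n1 (from n3)
  I2: injects 0.0505 A into n3 (from n0)
  I3: injects 0.0166 A into n0 (from n1)
  Y(R1) = 0.0002695+0.000j S between n1,n3
  Y(R2) = 0.0004808+0.000j S between n2,n3
  Y(C1) = 0.000+0.008606j S between n2,n1
  Y(C2) = 0.000+0.08280j S between n3,n1
  Y(R3) = 0.04405+0.000j S between n0,n1
  Y(R4) = 0.0001869+0.000j S between n3,n0
  Y(R5) = 0.5780+0.000j S between n1,n0
  Y(L1) = 0.000-0.001763j S between n2,n0
  Y(R6) = 0.04673+0.000j S between n3,n1
  Y(R7) = 0.02584+0.000j S between n1,n3
  Y(R8) = 0.03012+0.000j S between n1,n0
  Y(R9) = 0.0001701+0.000j S between n3,n0
  I4: injects 0.0381 A into n3 (from n1)
  Y(C3) = 0.000+0.1187j S between n0,n2
  Y(R10) = 0.006098+0.000j S between n1,n3
  Y(L2) = 0.000-0.01080j S between n3,n2
  I5: injects 0.199 A into n3 (from n2)
Assemble and solve the 3×3 MNA system:
  V(n1)=0.3906+0.04155j  V(n2)=-0.2263+1.897j  V(n3)=2.549-1.812j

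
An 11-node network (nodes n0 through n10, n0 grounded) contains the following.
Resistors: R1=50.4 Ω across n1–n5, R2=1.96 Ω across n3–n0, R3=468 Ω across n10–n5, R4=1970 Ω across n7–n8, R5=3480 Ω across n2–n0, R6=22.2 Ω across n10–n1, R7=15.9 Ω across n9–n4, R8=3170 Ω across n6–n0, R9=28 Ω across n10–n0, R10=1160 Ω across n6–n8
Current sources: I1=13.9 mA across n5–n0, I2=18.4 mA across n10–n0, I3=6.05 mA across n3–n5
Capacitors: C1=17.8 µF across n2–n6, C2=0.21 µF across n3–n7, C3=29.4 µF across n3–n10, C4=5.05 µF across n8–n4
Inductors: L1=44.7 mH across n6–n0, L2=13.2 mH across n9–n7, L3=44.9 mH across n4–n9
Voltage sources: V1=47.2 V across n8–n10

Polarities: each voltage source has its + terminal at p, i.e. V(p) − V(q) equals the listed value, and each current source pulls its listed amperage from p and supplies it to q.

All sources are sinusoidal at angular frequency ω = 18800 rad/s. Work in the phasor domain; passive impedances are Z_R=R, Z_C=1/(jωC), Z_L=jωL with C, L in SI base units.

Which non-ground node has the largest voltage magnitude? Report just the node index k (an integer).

MNA unknowns: 10 node voltages V₁..V_10 plus 1 source current (V1)
R1: Y=0.01984+0.000j on G[1,5]
I1: z[5]−=0.0139, z[0]+=0.0139
R2: Y=0.5102+0.000j on G[3,0]
I2: z[10]−=0.0184, z[0]+=0.0184
R3: Y=0.002137+0.000j on G[10,5]
R4: Y=0.0005076+0.000j on G[7,8]
R5: Y=0.0002874+0.000j on G[2,0]
C1: Y=0.000+0.3346j on G[2,6]
C2: Y=0.000+0.003948j on G[3,7]
R6: Y=0.04505+0.000j on G[10,1]
C3: Y=0.000+0.5527j on G[3,10]
R7: Y=0.06289+0.000j on G[9,4]
L1: Y=0.000-0.001190j on G[6,0]
R8: Y=0.0003155+0.000j on G[6,0]
R9: Y=0.03571+0.000j on G[10,0]
I3: z[3]−=0.00605, z[5]+=0.00605
L2: Y=0.000-0.004030j on G[9,7]
L3: Y=0.000-0.001185j on G[4,9]
C4: Y=0.000+0.09494j on G[8,4]
R10: Y=0.0008621+0.000j on G[6,8]
V1: row V8−V10=47.2, i_V1 at 8,10
solve → V1=-1.110+1.448j, V2=15.97+13.84j, V3=-0.04730-0.08041j, V4=42.49+10.53j, V5=-1.452+1.448j, V6=15.98+13.83j, V7=117.2-209.4j, V8=46.24+1.448j, V9=28.89+4.617j, V10=-0.9591+1.448j
aux → i_V1=-0.8525-0.4522j

7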